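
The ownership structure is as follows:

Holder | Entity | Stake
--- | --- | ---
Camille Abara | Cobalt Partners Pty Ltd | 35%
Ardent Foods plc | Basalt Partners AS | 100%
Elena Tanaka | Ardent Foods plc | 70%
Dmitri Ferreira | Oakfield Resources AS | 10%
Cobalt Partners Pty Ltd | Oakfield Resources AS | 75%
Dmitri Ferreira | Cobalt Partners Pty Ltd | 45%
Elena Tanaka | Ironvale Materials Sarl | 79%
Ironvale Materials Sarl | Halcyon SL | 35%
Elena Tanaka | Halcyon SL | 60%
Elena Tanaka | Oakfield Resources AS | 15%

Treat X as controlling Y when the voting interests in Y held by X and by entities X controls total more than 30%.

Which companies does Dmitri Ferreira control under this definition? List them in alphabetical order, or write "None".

Cobalt Partners Pty Ltd, Oakfield Resources AS

Dmitri holds 45% of Cobalt, so Dmitri controls Cobalt.
Cobalt and Dmitri together hold 75% + 10% = 85% of Oakfield, so Dmitri controls Oakfield.
No other company's threshold is met.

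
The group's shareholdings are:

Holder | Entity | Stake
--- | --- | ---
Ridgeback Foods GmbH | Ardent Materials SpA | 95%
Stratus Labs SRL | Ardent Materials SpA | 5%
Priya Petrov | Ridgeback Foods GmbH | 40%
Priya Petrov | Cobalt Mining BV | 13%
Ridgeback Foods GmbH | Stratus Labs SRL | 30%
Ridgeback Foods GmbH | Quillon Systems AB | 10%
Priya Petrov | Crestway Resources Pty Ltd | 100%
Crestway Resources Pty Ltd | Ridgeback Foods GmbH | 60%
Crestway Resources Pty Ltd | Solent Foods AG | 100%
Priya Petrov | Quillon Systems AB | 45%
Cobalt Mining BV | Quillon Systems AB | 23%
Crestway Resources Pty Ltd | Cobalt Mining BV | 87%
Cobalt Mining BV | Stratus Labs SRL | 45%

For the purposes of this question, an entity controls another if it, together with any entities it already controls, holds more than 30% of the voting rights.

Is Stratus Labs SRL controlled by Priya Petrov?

Priya holds 100% of Crestway, so Priya controls Crestway.
Crestway and Priya together hold 87% + 13% = 100% of Cobalt, so Priya controls Cobalt.
Crestway and Priya together hold 60% + 40% = 100% of Ridgeback, so Priya controls Ridgeback.
Ridgeback and Cobalt together hold 30% + 45% = 75% of Stratus, so Priya controls Stratus.

Yes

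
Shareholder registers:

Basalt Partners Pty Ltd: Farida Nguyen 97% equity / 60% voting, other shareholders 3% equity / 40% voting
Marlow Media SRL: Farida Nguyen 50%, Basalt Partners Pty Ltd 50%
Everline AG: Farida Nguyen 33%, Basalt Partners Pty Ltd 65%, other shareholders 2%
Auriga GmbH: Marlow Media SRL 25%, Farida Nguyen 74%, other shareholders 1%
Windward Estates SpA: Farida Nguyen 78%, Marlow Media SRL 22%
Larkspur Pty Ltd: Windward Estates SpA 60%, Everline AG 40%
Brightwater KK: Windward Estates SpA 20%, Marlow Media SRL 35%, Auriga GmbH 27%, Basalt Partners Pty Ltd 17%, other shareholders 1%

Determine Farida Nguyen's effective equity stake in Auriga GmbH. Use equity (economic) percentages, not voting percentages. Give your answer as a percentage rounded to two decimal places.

98.63%

Farida reaches Auriga along 3 paths.
Via Marlow: 50% × 25% = 12.5%.
Via Basalt → Marlow: 97% × 50% × 25% = 12.125%.
Direct stake: 74% = 74%.
Total: 12.5% + 12.125% + 74% = 98.625%.
Rounded: 98.63%.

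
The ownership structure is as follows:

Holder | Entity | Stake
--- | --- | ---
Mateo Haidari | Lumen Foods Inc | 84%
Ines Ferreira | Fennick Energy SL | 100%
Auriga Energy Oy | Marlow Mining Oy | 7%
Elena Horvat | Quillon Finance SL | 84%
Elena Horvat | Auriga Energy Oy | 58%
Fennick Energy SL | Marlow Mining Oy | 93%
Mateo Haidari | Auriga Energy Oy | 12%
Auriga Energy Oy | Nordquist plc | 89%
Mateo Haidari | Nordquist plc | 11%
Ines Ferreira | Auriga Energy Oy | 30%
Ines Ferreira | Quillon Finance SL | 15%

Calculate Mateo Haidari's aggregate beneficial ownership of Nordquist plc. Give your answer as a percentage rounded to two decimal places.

Mateo reaches Nordquist along 2 paths.
Via Auriga: 12% × 89% = 10.68%.
Direct stake: 11% = 11%.
Total: 10.68% + 11% = 21.68%.

21.68%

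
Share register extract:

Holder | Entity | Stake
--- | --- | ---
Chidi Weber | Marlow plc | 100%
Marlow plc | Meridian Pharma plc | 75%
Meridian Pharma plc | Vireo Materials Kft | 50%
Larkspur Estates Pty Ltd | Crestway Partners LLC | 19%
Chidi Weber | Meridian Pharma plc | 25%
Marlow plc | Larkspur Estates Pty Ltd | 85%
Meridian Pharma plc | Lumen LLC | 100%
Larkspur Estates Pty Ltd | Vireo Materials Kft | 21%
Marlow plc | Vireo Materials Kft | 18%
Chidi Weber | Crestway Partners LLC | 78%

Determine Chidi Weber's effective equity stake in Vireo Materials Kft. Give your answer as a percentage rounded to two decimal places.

Chidi reaches Vireo along 4 paths.
Via Marlow: 100% × 18% = 18%.
Via Marlow → Larkspur: 100% × 85% × 21% = 17.85%.
Via Marlow → Meridian: 100% × 75% × 50% = 37.5%.
Via Meridian: 25% × 50% = 12.5%.
Total: 18% + 17.85% + 37.5% + 12.5% = 85.85%.

85.85%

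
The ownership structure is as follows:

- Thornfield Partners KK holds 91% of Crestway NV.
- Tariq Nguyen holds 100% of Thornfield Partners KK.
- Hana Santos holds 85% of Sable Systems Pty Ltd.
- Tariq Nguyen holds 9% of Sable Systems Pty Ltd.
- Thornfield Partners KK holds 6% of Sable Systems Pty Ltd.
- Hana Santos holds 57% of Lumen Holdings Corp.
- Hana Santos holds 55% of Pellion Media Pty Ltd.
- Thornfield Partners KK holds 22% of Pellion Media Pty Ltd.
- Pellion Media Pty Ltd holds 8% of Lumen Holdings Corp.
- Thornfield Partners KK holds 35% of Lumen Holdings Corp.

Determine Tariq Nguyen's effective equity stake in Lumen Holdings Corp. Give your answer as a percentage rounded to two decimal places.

Tariq reaches Lumen along 2 paths.
Via Thornfield: 100% × 35% = 35%.
Via Thornfield → Pellion: 100% × 22% × 8% = 1.76%.
Total: 35% + 1.76% = 36.76%.

36.76%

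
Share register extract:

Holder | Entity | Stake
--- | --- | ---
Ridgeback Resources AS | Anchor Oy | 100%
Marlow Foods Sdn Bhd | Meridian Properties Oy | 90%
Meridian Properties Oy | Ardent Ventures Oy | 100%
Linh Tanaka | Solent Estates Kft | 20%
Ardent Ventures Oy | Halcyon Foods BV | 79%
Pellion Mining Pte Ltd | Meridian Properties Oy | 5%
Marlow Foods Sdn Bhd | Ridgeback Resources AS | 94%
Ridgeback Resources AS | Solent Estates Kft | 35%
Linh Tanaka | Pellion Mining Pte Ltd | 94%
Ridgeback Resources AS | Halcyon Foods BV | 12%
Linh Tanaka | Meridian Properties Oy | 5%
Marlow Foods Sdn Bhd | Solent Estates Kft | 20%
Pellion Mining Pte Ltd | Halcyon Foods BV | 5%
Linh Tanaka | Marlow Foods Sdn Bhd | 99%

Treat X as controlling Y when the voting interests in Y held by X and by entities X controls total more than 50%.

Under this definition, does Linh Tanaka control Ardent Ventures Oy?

Yes

Linh holds 99% of Marlow, so Linh controls Marlow.
Linh holds 94% of Pellion, so Linh controls Pellion.
Linh and Marlow and Pellion together hold 5% + 90% + 5% = 100% of Meridian, so Linh controls Meridian.
Meridian holds 100% of Ardent, so Linh controls Ardent.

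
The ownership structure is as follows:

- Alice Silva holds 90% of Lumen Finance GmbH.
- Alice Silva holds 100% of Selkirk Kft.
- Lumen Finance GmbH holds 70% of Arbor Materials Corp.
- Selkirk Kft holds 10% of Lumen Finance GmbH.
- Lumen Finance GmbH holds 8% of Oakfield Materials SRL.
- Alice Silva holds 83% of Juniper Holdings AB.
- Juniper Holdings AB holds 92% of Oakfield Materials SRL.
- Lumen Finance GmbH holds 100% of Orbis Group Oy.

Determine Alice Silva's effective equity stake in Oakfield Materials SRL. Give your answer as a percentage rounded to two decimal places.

84.36%

Alice reaches Oakfield along 3 paths.
Via Juniper: 83% × 92% = 76.36%.
Via Lumen: 90% × 8% = 7.2%.
Via Selkirk → Lumen: 100% × 10% × 8% = 0.8%.
Total: 76.36% + 7.2% + 0.8% = 84.36%.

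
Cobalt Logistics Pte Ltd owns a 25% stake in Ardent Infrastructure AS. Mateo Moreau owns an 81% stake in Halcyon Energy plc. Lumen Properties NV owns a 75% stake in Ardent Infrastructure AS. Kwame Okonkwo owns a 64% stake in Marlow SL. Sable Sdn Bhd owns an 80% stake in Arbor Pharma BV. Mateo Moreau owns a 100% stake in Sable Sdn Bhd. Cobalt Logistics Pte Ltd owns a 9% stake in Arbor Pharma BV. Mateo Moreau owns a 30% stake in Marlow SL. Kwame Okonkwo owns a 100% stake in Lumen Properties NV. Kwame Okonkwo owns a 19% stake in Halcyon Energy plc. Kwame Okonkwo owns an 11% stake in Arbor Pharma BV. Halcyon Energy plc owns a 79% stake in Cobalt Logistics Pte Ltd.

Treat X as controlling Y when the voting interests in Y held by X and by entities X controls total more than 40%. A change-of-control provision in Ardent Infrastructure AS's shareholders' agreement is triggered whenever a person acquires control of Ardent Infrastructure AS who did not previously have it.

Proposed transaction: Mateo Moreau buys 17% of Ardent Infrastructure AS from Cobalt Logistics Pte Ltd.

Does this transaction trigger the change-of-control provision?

No

The purchase adds only to Mateo's holdings (Cobalt's stake shrinks), so Mateo is the only person who could newly come to control Ardent.
Mateo holds 81% of Halcyon, so Mateo controls Halcyon.
Mateo holds 100% of Sable, so Mateo controls Sable.
Halcyon holds 79% of Cobalt, so Mateo controls Cobalt.
Cobalt and Sable together hold 9% + 80% = 89% of Arbor, so Mateo controls Arbor.
In Ardent, Mateo's side holds only 25%, not > 40%.
So before the transaction, Mateo does not control Ardent.
After the purchase, Mateo holds 17% of Ardent directly, and Cobalt's stake falls to 8%.
After the transaction, Mateo's side holds 8% + 17% = 25% of Ardent, not > 40%, so Mateo still does not control Ardent.
No new person acquires control, so the clause is not triggered.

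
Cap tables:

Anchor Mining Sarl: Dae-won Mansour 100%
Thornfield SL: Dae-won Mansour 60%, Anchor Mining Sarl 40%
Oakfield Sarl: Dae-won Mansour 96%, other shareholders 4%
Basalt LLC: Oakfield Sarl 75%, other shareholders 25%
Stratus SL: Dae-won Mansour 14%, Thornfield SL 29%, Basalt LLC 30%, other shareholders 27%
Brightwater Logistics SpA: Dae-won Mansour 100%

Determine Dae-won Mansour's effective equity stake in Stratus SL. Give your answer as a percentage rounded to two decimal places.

Dae-won reaches Stratus along 4 paths.
Direct stake: 14% = 14%.
Via Thornfield: 60% × 29% = 17.4%.
Via Anchor → Thornfield: 100% × 40% × 29% = 11.6%.
Via Oakfield → Basalt: 96% × 75% × 30% = 21.6%.
Total: 14% + 17.4% + 11.6% + 21.6% = 64.6%.
Rounded: 64.60%.

64.60%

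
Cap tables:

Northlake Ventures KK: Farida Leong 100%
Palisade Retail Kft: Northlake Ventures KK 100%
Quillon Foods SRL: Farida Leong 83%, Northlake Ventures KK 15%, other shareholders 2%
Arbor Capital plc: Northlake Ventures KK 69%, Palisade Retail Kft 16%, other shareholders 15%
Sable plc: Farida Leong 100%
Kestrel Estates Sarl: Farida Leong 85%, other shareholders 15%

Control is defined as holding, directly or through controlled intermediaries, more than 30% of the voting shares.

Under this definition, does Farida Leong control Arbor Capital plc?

Farida holds 100% of Northlake, so Farida controls Northlake.
Northlake holds 100% of Palisade, so Farida controls Palisade.
Northlake and Palisade together hold 69% + 16% = 85% of Arbor, so Farida controls Arbor.

Yes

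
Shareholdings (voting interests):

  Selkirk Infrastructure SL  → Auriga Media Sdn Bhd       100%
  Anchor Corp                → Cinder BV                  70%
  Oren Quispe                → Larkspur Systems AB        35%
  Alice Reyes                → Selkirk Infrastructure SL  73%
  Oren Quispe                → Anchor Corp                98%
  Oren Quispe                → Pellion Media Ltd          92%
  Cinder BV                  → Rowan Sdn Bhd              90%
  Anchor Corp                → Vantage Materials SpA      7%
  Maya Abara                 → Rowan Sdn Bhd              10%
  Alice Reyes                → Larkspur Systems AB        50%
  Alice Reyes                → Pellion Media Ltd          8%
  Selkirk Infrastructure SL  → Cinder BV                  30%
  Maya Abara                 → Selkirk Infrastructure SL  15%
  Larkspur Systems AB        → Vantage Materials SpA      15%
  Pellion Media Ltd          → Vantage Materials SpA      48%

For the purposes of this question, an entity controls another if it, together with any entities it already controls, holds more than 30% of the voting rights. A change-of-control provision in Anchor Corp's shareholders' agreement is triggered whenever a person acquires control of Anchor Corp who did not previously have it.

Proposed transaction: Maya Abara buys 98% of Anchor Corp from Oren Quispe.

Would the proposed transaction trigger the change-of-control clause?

The purchase adds only to Maya's holdings (Oren's stake shrinks), so Maya is the only person who could newly come to control Anchor.
Maya's largest direct stake is 15% in Selkirk, which does not meet the threshold, so Maya controls no company.
Neither Maya nor any entity Maya controls holds any voting interest in Anchor.
So before the transaction, Maya does not control Anchor.
After the purchase, Maya holds 98% of Anchor directly, and Oren's stake falls to 0%.
Maya holds 98% of Anchor, so Maya controls Anchor.
Maya did not control Anchor before and does after, so the clause is triggered.

Yes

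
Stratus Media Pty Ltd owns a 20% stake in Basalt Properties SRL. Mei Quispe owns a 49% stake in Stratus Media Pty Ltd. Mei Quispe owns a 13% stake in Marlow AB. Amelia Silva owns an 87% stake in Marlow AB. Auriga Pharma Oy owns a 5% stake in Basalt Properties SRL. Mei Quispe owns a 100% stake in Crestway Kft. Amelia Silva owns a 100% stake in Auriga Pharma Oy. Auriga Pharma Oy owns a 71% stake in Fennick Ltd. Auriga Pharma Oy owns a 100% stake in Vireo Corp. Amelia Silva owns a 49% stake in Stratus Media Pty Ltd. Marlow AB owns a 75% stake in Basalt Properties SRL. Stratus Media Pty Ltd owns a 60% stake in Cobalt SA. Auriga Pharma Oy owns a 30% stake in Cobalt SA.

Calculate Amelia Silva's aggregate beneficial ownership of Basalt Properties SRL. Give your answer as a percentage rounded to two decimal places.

Amelia reaches Basalt along 3 paths.
Via Marlow: 87% × 75% = 65.25%.
Via Auriga: 100% × 5% = 5%.
Via Stratus: 49% × 20% = 9.8%.
Total: 65.25% + 5% + 9.8% = 80.05%.

80.05%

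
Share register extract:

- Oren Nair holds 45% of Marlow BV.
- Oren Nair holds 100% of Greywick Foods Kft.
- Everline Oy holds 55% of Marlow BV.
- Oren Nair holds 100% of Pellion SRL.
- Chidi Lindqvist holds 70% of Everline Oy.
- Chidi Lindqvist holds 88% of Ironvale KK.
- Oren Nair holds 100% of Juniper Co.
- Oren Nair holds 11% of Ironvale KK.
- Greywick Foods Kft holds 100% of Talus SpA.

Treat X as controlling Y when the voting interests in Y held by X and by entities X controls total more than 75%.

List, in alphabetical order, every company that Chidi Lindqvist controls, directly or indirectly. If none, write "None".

Chidi holds 88% of Ironvale, so Chidi controls Ironvale.
No other company's threshold is met.

Ironvale KK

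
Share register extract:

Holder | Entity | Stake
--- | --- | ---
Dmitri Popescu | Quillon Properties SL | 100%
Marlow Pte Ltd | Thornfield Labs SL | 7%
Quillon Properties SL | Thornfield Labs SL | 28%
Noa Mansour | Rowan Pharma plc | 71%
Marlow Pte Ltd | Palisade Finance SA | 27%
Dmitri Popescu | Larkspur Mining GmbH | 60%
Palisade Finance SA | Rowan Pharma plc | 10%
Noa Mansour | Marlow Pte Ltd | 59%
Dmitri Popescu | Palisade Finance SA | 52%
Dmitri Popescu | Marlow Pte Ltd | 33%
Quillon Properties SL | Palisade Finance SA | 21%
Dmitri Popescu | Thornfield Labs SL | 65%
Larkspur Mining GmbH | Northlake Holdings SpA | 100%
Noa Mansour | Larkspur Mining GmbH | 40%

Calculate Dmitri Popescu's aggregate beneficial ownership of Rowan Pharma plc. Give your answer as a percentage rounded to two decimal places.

Dmitri reaches Rowan along 3 paths.
Via Marlow → Palisade: 33% × 27% × 10% = 0.891%.
Via Quillon → Palisade: 100% × 21% × 10% = 2.1%.
Via Palisade: 52% × 10% = 5.2%.
Total: 0.891% + 2.1% + 5.2% = 8.191%.
Rounded: 8.19%.

8.19%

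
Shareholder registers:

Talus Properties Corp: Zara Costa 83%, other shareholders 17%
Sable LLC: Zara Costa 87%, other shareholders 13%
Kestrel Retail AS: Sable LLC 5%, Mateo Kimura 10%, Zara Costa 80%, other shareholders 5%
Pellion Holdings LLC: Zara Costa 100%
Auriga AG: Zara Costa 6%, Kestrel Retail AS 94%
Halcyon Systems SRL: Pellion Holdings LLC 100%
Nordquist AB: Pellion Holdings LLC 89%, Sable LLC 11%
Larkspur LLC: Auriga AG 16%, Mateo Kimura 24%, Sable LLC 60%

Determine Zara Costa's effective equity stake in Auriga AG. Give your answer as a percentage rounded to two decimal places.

85.29%

Zara reaches Auriga along 3 paths.
Direct stake: 6% = 6%.
Via Sable → Kestrel: 87% × 5% × 94% = 4.089%.
Via Kestrel: 80% × 94% = 75.2%.
Total: 6% + 4.089% + 75.2% = 85.289%.
Rounded: 85.29%.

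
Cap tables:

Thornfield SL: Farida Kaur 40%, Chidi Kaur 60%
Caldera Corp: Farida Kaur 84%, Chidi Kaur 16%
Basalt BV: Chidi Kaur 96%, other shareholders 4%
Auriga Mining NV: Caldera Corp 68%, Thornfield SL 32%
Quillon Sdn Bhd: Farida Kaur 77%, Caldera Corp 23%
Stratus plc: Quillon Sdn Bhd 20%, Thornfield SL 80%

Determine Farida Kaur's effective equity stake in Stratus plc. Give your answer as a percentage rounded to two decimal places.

51.26%

Farida reaches Stratus along 3 paths.
Via Quillon: 77% × 20% = 15.4%.
Via Caldera → Quillon: 84% × 23% × 20% = 3.864%.
Via Thornfield: 40% × 80% = 32%.
Total: 15.4% + 3.864% + 32% = 51.264%.
Rounded: 51.26%.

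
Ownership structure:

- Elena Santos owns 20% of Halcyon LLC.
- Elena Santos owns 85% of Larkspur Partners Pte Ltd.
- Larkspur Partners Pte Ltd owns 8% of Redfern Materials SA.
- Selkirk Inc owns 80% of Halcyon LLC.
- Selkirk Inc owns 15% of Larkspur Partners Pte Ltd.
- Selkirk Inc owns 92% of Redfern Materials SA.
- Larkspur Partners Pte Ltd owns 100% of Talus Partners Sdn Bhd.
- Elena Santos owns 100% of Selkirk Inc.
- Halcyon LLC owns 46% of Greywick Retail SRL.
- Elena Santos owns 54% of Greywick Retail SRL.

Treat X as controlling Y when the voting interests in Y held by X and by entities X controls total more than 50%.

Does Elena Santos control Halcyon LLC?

Yes

Elena holds 100% of Selkirk, so Elena controls Selkirk.
Selkirk and Elena together hold 80% + 20% = 100% of Halcyon, so Elena controls Halcyon.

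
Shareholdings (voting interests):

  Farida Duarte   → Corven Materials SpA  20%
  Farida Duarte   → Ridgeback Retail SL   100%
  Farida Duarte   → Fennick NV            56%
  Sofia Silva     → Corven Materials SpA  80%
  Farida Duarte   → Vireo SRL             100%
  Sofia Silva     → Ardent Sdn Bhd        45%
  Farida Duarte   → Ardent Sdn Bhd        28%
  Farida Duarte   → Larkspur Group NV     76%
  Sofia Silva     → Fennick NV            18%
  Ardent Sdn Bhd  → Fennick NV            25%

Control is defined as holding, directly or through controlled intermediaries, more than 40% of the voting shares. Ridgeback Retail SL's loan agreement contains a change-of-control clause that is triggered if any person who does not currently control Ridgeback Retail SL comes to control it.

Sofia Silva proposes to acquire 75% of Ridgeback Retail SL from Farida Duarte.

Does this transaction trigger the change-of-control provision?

The purchase adds only to Sofia's holdings (Farida's stake shrinks), so Sofia is the only person who could newly come to control Ridgeback.
Sofia holds 45% of Ardent, so Sofia controls Ardent.
Sofia holds 80% of Corven, so Sofia controls Corven.
Sofia and Ardent together hold 18% + 25% = 43% of Fennick, so Sofia controls Fennick.
Neither Sofia nor any entity Sofia controls holds any voting interest in Ridgeback.
So before the transaction, Sofia does not control Ridgeback.
After the purchase, Sofia holds 75% of Ridgeback directly, and Farida's stake falls to 25%.
Sofia holds 75% of Ridgeback, so Sofia controls Ridgeback.
Sofia did not control Ridgeback before and does after, so the clause is triggered.

Yes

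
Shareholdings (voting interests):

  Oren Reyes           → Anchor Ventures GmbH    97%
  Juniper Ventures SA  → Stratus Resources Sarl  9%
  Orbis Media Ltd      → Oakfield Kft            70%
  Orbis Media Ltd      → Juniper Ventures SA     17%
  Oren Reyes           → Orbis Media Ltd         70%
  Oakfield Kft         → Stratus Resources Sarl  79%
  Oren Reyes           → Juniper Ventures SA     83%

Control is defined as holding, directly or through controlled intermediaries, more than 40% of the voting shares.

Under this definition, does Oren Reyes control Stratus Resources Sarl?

Oren holds 70% of Orbis, so Oren controls Orbis.
Orbis holds 70% of Oakfield, so Oren controls Oakfield.
Oren and Orbis together hold 83% + 17% = 100% of Juniper, so Oren controls Juniper.
Juniper and Oakfield together hold 9% + 79% = 88% of Stratus, so Oren controls Stratus.

Yes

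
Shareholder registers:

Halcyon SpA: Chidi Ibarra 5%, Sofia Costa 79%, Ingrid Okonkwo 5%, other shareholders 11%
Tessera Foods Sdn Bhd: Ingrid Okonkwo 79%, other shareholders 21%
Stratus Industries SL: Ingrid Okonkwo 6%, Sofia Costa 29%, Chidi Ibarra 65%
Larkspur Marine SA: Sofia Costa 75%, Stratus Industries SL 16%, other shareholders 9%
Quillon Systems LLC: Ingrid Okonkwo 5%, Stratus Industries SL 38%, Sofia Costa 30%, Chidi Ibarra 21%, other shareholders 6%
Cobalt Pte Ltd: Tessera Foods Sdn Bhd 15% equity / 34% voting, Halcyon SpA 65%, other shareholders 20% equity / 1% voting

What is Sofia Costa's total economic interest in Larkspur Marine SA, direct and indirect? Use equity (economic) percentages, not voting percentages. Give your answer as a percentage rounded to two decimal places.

79.64%

Sofia reaches Larkspur along 2 paths.
Direct stake: 75% = 75%.
Via Stratus: 29% × 16% = 4.64%.
Total: 75% + 4.64% = 79.64%.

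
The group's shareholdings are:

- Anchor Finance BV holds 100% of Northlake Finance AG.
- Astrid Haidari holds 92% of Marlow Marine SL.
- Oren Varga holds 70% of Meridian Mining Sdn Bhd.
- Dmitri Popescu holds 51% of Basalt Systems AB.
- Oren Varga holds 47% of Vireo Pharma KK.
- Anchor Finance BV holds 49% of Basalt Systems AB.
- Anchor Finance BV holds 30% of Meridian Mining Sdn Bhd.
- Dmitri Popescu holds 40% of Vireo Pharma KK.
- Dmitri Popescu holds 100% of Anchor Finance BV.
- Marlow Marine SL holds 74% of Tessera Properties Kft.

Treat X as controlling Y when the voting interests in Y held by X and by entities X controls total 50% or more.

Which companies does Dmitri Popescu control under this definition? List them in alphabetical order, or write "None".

Anchor Finance BV, Basalt Systems AB, Northlake Finance AG

Dmitri holds 100% of Anchor, so Dmitri controls Anchor.
Anchor holds 100% of Northlake, so Dmitri controls Northlake.
Anchor and Dmitri together hold 49% + 51% = 100% of Basalt, so Dmitri controls Basalt.
No other company's threshold is met.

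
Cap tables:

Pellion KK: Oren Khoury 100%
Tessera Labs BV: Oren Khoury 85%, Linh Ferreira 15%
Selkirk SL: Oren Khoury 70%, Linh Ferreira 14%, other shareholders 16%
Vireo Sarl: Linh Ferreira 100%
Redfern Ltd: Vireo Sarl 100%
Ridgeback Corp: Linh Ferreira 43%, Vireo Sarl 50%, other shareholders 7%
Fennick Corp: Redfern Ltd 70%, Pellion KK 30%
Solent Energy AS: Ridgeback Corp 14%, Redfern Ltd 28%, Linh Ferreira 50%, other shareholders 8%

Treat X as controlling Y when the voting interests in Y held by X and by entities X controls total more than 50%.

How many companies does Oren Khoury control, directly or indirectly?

Oren holds 100% of Pellion, so Oren controls Pellion.
Oren holds 85% of Tessera, so Oren controls Tessera.
Oren holds 70% of Selkirk, so Oren controls Selkirk.
No other company's threshold is met.
Oren controls 3 companies.

3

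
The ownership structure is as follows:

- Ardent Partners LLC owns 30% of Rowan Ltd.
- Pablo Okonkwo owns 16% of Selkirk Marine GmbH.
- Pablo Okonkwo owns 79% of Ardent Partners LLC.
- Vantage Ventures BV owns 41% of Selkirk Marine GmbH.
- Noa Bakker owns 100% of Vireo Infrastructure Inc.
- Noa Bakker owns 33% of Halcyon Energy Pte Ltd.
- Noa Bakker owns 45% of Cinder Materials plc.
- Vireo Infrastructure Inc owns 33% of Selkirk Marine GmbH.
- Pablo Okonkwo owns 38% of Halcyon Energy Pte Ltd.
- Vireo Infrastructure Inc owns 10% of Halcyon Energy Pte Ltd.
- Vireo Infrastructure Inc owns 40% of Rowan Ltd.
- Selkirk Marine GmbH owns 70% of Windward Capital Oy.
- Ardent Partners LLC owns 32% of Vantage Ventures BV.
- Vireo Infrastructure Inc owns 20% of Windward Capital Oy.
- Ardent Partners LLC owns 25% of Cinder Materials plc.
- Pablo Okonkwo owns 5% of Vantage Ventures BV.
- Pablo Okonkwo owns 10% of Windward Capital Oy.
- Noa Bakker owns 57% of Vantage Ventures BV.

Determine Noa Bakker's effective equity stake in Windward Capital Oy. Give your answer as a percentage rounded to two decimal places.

59.46%

Noa reaches Windward along 3 paths.
Via Vireo: 100% × 20% = 20%.
Via Vantage → Selkirk: 57% × 41% × 70% = 16.359%.
Via Vireo → Selkirk: 100% × 33% × 70% = 23.1%.
Total: 20% + 16.359% + 23.1% = 59.459%.
Rounded: 59.46%.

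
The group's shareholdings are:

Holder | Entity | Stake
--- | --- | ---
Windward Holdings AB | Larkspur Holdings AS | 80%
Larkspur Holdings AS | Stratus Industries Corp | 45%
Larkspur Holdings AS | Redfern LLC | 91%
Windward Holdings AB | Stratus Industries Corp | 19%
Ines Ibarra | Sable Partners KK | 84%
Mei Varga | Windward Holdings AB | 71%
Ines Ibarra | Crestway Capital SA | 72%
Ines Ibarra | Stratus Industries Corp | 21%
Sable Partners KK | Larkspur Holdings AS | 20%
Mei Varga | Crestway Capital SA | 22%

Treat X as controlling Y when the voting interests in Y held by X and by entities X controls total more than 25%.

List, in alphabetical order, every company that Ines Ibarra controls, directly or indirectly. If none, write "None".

Crestway Capital SA, Sable Partners KK

Ines holds 84% of Sable, so Ines controls Sable.
Ines holds 72% of Crestway, so Ines controls Crestway.
No other company's threshold is met.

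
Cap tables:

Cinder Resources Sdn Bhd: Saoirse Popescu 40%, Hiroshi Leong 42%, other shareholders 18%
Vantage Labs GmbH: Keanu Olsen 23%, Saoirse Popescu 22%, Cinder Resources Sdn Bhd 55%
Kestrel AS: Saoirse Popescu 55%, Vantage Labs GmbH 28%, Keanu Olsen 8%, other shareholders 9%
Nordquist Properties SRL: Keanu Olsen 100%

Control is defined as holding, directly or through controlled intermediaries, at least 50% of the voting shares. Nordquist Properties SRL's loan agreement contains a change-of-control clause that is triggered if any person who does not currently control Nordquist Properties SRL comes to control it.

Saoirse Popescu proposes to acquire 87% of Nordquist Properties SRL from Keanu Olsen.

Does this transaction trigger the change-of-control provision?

The purchase adds only to Saoirse's holdings (Keanu's stake shrinks), so Saoirse is the only person who could newly come to control Nordquist.
Saoirse holds 55% of Kestrel, so Saoirse controls Kestrel.
Neither Saoirse nor any entity Saoirse controls holds any voting interest in Nordquist.
So before the transaction, Saoirse does not control Nordquist.
After the purchase, Saoirse holds 87% of Nordquist directly, and Keanu's stake falls to 13%.
Saoirse holds 87% of Nordquist, so Saoirse controls Nordquist.
Saoirse did not control Nordquist before and does after, so the clause is triggered.

Yes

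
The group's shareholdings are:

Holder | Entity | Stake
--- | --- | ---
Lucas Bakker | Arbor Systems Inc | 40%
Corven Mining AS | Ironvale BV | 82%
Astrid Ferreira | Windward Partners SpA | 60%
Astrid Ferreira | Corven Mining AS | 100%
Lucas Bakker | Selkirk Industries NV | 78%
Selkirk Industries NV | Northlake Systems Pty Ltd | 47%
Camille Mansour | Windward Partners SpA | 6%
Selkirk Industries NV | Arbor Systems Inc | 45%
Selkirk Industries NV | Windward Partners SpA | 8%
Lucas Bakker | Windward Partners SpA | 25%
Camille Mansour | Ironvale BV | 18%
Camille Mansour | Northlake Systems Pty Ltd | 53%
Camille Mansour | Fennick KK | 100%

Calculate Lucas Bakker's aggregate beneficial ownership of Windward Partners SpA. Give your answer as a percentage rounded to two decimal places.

Lucas reaches Windward along 2 paths.
Direct stake: 25% = 25%.
Via Selkirk: 78% × 8% = 6.24%.
Total: 25% + 6.24% = 31.24%.

31.24%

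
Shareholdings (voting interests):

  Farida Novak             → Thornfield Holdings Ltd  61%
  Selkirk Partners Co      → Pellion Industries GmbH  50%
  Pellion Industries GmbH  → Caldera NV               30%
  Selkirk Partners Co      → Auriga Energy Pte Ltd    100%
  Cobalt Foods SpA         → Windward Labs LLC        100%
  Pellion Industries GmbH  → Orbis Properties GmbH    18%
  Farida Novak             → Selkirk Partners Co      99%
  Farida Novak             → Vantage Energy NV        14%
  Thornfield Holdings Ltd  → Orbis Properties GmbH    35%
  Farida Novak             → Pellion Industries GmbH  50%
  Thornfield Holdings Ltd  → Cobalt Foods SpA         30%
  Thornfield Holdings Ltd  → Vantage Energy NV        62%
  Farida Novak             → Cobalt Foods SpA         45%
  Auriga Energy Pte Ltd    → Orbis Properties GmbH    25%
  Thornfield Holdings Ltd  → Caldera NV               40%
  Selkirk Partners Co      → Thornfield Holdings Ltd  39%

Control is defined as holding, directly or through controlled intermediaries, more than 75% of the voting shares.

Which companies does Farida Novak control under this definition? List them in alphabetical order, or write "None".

Auriga Energy Pte Ltd, Orbis Properties GmbH, Pellion Industries GmbH, Selkirk Partners Co, Thornfield Holdings Ltd, Vantage Energy NV

Farida holds 99% of Selkirk, so Farida controls Selkirk.
Farida and Selkirk together hold 50% + 50% = 100% of Pellion, so Farida controls Pellion.
Selkirk and Farida together hold 39% + 61% = 100% of Thornfield, so Farida controls Thornfield.
Selkirk holds 100% of Auriga, so Farida controls Auriga.
Pellion and Thornfield and Auriga together hold 18% + 35% + 25% = 78% of Orbis, so Farida controls Orbis.
Farida and Thornfield together hold 14% + 62% = 76% of Vantage, so Farida controls Vantage.
No other company's threshold is met.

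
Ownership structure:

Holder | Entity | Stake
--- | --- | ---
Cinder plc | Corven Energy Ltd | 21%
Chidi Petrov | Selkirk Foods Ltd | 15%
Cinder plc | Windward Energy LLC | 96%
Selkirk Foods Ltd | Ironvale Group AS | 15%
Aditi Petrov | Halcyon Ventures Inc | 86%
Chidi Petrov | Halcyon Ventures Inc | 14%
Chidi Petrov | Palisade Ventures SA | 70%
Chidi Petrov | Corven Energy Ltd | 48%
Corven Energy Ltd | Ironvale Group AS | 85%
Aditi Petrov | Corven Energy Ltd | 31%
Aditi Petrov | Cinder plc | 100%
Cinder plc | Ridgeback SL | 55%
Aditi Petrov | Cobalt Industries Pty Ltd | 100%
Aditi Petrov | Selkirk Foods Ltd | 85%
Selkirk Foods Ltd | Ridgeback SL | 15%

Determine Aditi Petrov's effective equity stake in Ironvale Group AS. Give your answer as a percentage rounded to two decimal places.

56.95%

Aditi reaches Ironvale along 3 paths.
Via Corven: 31% × 85% = 26.35%.
Via Cinder → Corven: 100% × 21% × 85% = 17.85%.
Via Selkirk: 85% × 15% = 12.75%.
Total: 26.35% + 17.85% + 12.75% = 56.95%.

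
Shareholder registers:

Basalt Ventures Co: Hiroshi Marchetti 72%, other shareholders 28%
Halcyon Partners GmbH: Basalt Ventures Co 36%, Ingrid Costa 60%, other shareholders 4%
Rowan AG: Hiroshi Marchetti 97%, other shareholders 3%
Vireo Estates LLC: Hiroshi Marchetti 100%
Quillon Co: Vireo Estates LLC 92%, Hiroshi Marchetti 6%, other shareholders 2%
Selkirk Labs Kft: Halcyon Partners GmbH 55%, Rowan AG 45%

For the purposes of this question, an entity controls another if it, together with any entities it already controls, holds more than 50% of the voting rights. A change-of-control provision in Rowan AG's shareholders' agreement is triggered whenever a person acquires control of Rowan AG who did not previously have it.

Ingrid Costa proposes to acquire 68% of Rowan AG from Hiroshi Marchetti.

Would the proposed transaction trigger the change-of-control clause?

The purchase adds only to Ingrid's holdings (Hiroshi's stake shrinks), so Ingrid is the only person who could newly come to control Rowan.
Ingrid holds 60% of Halcyon, so Ingrid controls Halcyon.
Halcyon holds 55% of Selkirk, so Ingrid controls Selkirk.
Neither Ingrid nor any entity Ingrid controls holds any voting interest in Rowan.
So before the transaction, Ingrid does not control Rowan.
After the purchase, Ingrid holds 68% of Rowan directly, and Hiroshi's stake falls to 29%.
Ingrid holds 68% of Rowan, so Ingrid controls Rowan.
Ingrid did not control Rowan before and does after, so the clause is triggered.

Yes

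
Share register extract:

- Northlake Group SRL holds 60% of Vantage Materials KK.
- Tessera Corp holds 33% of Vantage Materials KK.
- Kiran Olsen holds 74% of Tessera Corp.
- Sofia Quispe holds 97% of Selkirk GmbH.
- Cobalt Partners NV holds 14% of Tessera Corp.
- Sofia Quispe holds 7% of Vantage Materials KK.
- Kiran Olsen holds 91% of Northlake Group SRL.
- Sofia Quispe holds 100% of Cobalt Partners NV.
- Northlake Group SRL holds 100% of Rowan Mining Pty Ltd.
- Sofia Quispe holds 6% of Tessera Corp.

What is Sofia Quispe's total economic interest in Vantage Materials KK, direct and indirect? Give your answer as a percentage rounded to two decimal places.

Sofia reaches Vantage along 3 paths.
Direct stake: 7% = 7%.
Via Tessera: 6% × 33% = 1.98%.
Via Cobalt → Tessera: 100% × 14% × 33% = 4.62%.
Total: 7% + 1.98% + 4.62% = 13.6%.
Rounded: 13.60%.

13.60%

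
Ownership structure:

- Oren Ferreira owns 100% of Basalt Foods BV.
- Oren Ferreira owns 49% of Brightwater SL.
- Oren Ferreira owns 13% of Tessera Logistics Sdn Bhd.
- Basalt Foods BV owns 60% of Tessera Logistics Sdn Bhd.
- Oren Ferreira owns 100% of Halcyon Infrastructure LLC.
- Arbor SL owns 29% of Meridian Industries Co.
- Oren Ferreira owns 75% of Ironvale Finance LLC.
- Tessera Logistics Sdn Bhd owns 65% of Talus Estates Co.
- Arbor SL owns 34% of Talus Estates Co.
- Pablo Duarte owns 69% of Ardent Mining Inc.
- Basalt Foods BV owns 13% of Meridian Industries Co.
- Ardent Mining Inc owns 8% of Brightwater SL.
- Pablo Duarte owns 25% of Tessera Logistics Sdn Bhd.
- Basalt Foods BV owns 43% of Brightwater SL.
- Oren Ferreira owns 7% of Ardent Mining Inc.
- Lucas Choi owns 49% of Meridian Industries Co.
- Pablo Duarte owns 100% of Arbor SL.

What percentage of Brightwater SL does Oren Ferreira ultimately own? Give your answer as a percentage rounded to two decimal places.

Oren reaches Brightwater along 3 paths.
Via Basalt: 100% × 43% = 43%.
Via Ardent: 7% × 8% = 0.56%.
Direct stake: 49% = 49%.
Total: 43% + 0.56% + 49% = 92.56%.

92.56%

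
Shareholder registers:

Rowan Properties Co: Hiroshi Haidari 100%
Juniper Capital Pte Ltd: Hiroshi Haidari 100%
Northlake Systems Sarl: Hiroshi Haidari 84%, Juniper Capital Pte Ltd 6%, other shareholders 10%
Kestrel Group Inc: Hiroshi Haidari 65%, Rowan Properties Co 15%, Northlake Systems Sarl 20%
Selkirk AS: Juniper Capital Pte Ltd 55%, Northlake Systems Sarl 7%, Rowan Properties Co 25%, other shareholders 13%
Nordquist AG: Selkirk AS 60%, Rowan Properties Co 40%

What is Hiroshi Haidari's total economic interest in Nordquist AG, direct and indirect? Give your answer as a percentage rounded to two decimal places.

Hiroshi reaches Nordquist along 5 paths.
Via Juniper → Selkirk: 100% × 55% × 60% = 33%.
Via Northlake → Selkirk: 84% × 7% × 60% = 3.528%.
Via Juniper → Northlake → Selkirk: 100% × 6% × 7% × 60% = 0.252%.
Via Rowan → Selkirk: 100% × 25% × 60% = 15%.
Via Rowan: 100% × 40% = 40%.
Total: 33% + 3.528% + 0.252% + 15% + 40% = 91.78%.

91.78%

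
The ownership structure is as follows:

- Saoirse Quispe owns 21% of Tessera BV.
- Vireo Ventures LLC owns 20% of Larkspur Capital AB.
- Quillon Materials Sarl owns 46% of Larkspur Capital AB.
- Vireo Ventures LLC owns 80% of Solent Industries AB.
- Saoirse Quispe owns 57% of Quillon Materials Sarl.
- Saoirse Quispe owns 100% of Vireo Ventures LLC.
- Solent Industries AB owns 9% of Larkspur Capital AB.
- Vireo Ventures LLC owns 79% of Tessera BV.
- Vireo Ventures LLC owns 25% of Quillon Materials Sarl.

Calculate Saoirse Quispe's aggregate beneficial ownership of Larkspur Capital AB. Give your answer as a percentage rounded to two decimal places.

64.92%

Saoirse reaches Larkspur along 4 paths.
Via Quillon: 57% × 46% = 26.22%.
Via Vireo → Quillon: 100% × 25% × 46% = 11.5%.
Via Vireo: 100% × 20% = 20%.
Via Vireo → Solent: 100% × 80% × 9% = 7.2%.
Total: 26.22% + 11.5% + 20% + 7.2% = 64.92%.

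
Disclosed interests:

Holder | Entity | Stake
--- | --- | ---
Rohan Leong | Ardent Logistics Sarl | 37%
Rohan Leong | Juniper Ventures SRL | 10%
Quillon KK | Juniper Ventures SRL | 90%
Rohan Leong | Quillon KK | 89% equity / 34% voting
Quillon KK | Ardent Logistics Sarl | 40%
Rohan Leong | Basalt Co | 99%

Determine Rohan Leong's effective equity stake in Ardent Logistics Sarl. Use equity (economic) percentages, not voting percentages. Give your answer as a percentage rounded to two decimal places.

72.60%

Rohan reaches Ardent along 2 paths.
Via Quillon: 89% × 40% = 35.6%.
Direct stake: 37% = 37%.
Total: 35.6% + 37% = 72.6%.
Rounded: 72.60%.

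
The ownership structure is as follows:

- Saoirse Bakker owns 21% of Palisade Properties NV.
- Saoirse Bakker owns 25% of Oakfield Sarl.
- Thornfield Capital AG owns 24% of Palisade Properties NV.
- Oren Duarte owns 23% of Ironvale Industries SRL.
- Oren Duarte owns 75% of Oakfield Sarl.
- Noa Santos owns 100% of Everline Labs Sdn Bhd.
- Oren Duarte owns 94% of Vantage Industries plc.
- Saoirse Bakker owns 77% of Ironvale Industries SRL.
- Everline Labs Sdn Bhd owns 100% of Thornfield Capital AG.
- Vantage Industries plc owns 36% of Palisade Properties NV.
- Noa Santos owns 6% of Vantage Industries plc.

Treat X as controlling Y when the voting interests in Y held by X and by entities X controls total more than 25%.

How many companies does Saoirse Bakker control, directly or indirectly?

1

Saoirse holds 77% of Ironvale, so Saoirse controls Ironvale.
No other company's threshold is met.
Saoirse controls 1 company.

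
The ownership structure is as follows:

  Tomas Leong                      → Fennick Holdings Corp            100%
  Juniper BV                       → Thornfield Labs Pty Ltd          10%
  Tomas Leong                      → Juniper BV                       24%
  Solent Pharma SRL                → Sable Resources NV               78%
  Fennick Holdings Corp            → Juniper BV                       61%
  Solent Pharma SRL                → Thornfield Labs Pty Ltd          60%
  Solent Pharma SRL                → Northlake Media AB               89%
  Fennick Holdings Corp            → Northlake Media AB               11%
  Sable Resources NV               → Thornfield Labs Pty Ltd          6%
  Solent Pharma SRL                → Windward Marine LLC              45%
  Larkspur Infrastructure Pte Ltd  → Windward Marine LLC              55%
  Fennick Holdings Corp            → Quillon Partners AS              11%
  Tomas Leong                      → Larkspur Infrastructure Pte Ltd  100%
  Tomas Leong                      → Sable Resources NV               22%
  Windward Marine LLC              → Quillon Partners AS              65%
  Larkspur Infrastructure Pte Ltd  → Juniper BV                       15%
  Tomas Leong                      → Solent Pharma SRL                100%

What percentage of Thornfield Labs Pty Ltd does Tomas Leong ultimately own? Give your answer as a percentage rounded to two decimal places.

Tomas reaches Thornfield along 6 paths.
Via Solent: 100% × 60% = 60%.
Via Sable: 22% × 6% = 1.32%.
Via Solent → Sable: 100% × 78% × 6% = 4.68%.
Via Larkspur → Juniper: 100% × 15% × 10% = 1.5%.
Via Fennick → Juniper: 100% × 61% × 10% = 6.1%.
Via Juniper: 24% × 10% = 2.4%.
Total: 60% + 1.32% + 4.68% + 1.5% + 6.1% + 2.4% = 76%.
Rounded: 76.00%.

76.00%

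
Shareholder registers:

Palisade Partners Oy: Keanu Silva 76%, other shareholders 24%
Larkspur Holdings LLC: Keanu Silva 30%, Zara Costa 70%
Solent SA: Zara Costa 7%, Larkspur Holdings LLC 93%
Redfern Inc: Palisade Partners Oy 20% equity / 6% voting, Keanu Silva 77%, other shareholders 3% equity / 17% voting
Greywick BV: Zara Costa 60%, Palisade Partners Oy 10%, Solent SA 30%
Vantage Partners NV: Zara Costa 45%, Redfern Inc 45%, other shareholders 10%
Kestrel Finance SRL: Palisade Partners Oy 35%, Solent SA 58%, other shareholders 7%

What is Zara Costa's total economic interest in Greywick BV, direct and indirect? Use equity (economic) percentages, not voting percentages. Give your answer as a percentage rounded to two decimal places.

81.63%

Zara reaches Greywick along 3 paths.
Direct stake: 60% = 60%.
Via Solent: 7% × 30% = 2.1%.
Via Larkspur → Solent: 70% × 93% × 30% = 19.53%.
Total: 60% + 2.1% + 19.53% = 81.63%.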